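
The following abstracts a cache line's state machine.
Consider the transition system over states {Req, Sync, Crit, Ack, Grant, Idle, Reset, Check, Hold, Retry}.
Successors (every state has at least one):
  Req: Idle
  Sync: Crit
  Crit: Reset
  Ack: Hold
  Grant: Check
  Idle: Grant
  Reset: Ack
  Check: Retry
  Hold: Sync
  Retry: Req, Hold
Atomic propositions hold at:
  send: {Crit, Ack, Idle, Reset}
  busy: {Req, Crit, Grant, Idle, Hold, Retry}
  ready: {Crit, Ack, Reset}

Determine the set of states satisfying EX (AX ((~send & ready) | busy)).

Sat(~send) = {Req, Sync, Grant, Check, Hold, Retry}
Sat(~send & ready) = ∅
Sat((~send & ready) | busy) = {Req, Crit, Grant, Idle, Hold, Retry}
Sat(AX ((~send & ready) | busy)) = {s : every successor in {Req, Crit, Grant, Idle, Hold, Retry}} = {Req, Sync, Ack, Idle, Check, Retry}
Sat(EX (AX ((~send & ready) | busy))) = {s : some successor in {Req, Sync, Ack, Idle, Check, Retry}} = {Req, Grant, Reset, Check, Hold, Retry}

{Req, Grant, Reset, Check, Hold, Retry}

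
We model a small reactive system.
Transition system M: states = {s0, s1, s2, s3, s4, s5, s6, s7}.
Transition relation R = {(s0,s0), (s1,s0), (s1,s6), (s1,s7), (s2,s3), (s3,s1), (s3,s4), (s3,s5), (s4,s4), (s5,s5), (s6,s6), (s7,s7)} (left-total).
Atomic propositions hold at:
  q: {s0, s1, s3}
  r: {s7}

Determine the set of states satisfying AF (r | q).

{s0, s1, s2, s3, s7}

Sat(r | q) = {s0, s1, s3, s7}
AF (r | q): least fixpoint, start Z0 = {s0, s1, s3, s7}, add states with every successor in Z. Z1 = {s0, s1, s2, s3, s7}; fixed.
Sat(AF (r | q)) = {s0, s1, s2, s3, s7}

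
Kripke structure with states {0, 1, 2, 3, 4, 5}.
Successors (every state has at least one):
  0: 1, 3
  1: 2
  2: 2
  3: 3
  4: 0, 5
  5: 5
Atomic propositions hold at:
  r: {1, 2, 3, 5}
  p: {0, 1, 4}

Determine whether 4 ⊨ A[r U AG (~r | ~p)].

Sat(~r) = {0, 4}
Sat(~p) = {2, 3, 5}
Sat(~r | ~p) = {0, 2, 3, 4, 5}
AG (~r | ~p): greatest fixpoint, start Z0 = {0, 2, 3, 4, 5}, keep only states in Sat with every successor in Z. Z1 = {2, 3, 4, 5}; Z2 = {2, 3, 5}; fixed.
Sat(AG (~r | ~p)) = {2, 3, 5}
A[r U AG (~r | ~p)]: least fixpoint, start Z0 = Sat(AG (~r | ~p)) = {2, 3, 5}, add states in Sat(r) with every successor in Z. Z1 = {1, 2, 3, 5}; fixed.
Sat(A[r U AG (~r | ~p)]) = {1, 2, 3, 5}
4 ∉ Sat(A[r U AG (~r | ~p)]) = {1, 2, 3, 5}, so the formula does not hold at 4.

No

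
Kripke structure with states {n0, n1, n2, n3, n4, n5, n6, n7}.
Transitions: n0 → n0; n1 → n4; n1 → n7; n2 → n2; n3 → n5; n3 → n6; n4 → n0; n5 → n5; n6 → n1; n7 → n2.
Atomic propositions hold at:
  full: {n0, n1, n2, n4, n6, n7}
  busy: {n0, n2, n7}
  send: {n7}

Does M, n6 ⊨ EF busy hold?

Yes

EF busy: least fixpoint, start Z0 = {n0, n2, n7}, add states with some successor in Z. Z1 = {n0, n1, n2, n4, n7}; Z2 = {n0, n1, n2, n4, n6, n7}; Z3 = {n0, n1, n2, n3, n4, n6, n7}; fixed.
Sat(EF busy) = {n0, n1, n2, n3, n4, n6, n7}
n6 ∈ Sat(EF busy) = {n0, n1, n2, n3, n4, n6, n7}, so the formula holds at n6.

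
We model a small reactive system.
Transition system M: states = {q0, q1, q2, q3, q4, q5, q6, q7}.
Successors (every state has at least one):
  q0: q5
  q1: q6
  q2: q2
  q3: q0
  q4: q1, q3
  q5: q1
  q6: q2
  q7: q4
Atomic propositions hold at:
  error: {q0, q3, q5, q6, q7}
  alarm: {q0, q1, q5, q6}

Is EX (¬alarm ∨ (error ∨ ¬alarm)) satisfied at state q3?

Yes

Sat(¬alarm) = {q2, q3, q4, q7}
Sat(error ∨ ¬alarm) = {q0, q2, q3, q4, q5, q6, q7}
Sat(¬alarm ∨ (error ∨ ¬alarm)) = {q0, q2, q3, q4, q5, q6, q7}
Sat(EX (¬alarm ∨ (error ∨ ¬alarm))) = {s : some successor in {q0, q2, q3, q4, q5, q6, q7}} = {q0, q1, q2, q3, q4, q6, q7}
q3 ∈ Sat(EX (¬alarm ∨ (error ∨ ¬alarm))) = {q0, q1, q2, q3, q4, q6, q7}, so the formula holds at q3.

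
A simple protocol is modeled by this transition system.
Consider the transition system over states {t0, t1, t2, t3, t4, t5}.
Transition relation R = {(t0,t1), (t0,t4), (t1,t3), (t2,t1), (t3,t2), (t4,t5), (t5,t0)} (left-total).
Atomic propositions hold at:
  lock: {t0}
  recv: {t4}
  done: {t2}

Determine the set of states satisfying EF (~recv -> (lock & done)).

{t0, t4, t5}

Sat(~recv) = {t0, t1, t2, t3, t5}
Sat(lock & done) = ∅
Sat(~recv -> (lock & done)) = {t4}
EF (~recv -> (lock & done)): least fixpoint, start Z0 = {t4}, add states with some successor in Z. Z1 = {t0, t4}; Z2 = {t0, t4, t5}; fixed.
Sat(EF (~recv -> (lock & done))) = {t0, t4, t5}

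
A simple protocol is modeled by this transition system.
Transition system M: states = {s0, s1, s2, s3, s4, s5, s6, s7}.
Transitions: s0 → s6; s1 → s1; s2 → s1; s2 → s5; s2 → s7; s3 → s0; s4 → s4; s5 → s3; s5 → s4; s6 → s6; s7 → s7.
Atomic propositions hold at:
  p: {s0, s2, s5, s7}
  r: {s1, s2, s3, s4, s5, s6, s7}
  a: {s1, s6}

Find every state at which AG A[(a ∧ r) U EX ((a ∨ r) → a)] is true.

{s0, s1, s3, s6}

Sat(a ∧ r) = {s1, s6}
Sat(a ∨ r) = {s1, s2, s3, s4, s5, s6, s7}
Sat((a ∨ r) → a) = {s0, s1, s6}
Sat(EX ((a ∨ r) → a)) = {s : some successor in {s0, s1, s6}} = {s0, s1, s2, s3, s6}
A[(a ∧ r) U EX ((a ∨ r) → a)]: least fixpoint, start Z0 = Sat(EX ((a ∨ r) → a)) = {s0, s1, s2, s3, s6}, add states in Sat(a ∧ r) with every successor in Z. Already a fixed point.
Sat(A[(a ∧ r) U EX ((a ∨ r) → a)]) = {s0, s1, s2, s3, s6}
AG A[(a ∧ r) U EX ((a ∨ r) → a)]: greatest fixpoint, start Z0 = {s0, s1, s2, s3, s6}, keep only states in Sat with every successor in Z. Z1 = {s0, s1, s3, s6}; fixed.
Sat(AG A[(a ∧ r) U EX ((a ∨ r) → a)]) = {s0, s1, s3, s6}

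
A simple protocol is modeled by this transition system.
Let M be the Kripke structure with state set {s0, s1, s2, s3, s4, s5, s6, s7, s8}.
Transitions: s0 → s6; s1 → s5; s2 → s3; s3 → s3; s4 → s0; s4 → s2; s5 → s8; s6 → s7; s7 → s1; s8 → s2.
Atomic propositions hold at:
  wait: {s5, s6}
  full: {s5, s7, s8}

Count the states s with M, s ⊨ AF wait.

AF wait: least fixpoint, start Z0 = {s5, s6}, add states with every successor in Z. Z1 = {s0, s1, s5, s6}; Z2 = {s0, s1, s5, s6, s7}; fixed.
Sat(AF wait) = {s0, s1, s5, s6, s7}
|Sat(AF wait)| = |{s0, s1, s5, s6, s7}| = 5.

5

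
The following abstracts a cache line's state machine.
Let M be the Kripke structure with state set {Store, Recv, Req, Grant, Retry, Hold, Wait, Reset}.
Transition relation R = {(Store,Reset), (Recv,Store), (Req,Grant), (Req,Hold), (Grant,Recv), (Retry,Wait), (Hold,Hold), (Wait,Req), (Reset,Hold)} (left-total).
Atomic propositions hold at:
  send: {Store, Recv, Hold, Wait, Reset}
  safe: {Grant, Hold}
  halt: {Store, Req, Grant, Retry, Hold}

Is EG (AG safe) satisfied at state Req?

No

AG safe: greatest fixpoint, start Z0 = {Grant, Hold}, keep only states in Sat with every successor in Z. Z1 = {Hold}; fixed.
Sat(AG safe) = {Hold}
EG (AG safe): greatest fixpoint, start Z0 = {Hold}, keep only states in Sat with some successor in Z. Already a fixed point.
Sat(EG (AG safe)) = {Hold}
Req ∉ Sat(EG (AG safe)) = {Hold}, so the formula does not hold at Req.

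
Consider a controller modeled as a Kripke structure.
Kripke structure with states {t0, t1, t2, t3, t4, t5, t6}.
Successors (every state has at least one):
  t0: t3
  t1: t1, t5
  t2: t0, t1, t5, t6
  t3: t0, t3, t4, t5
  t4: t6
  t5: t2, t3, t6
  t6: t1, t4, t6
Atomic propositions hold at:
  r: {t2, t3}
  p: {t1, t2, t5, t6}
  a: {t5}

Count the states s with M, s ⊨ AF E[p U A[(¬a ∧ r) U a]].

5

Sat(¬a) = {t0, t1, t2, t3, t4, t6}
Sat(¬a ∧ r) = {t2, t3}
A[(¬a ∧ r) U a]: least fixpoint, start Z0 = Sat(a) = {t5}, add states in Sat(¬a ∧ r) with every successor in Z. Already a fixed point.
Sat(A[(¬a ∧ r) U a]) = {t5}
E[p U A[(¬a ∧ r) U a]]: least fixpoint, start Z0 = Sat(A[(¬a ∧ r) U a]) = {t5}, add states in Sat(p) with some successor in Z. Z1 = {t1, t2, t5}; Z2 = {t1, t2, t5, t6}; fixed.
Sat(E[p U A[(¬a ∧ r) U a]]) = {t1, t2, t5, t6}
AF E[p U A[(¬a ∧ r) U a]]: least fixpoint, start Z0 = {t1, t2, t5, t6}, add states with every successor in Z. Z1 = {t1, t2, t4, t5, t6}; fixed.
Sat(AF E[p U A[(¬a ∧ r) U a]]) = {t1, t2, t4, t5, t6}
|Sat(AF E[p U A[(¬a ∧ r) U a]])| = |{t1, t2, t4, t5, t6}| = 5.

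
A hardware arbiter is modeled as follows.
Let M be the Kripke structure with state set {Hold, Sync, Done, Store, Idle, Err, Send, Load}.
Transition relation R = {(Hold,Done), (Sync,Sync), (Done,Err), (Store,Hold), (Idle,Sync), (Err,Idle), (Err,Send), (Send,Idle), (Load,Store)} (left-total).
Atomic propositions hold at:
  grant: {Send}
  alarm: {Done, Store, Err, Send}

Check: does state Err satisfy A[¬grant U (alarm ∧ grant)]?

No

Sat(¬grant) = {Hold, Sync, Done, Store, Idle, Err, Load}
Sat(alarm ∧ grant) = {Send}
A[¬grant U (alarm ∧ grant)]: least fixpoint, start Z0 = Sat((alarm ∧ grant)) = {Send}, add states in Sat(¬grant) with every successor in Z. Already a fixed point.
Sat(A[¬grant U (alarm ∧ grant)]) = {Send}
Err ∉ Sat(A[¬grant U (alarm ∧ grant)]) = {Send}, so the formula does not hold at Err.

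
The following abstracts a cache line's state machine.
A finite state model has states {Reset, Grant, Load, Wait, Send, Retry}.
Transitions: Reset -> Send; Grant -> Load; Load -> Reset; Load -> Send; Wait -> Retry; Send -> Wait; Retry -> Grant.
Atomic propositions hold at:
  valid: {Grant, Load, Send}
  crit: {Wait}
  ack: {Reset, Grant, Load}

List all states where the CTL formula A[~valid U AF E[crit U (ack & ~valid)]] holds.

{Reset}

Sat(~valid) = {Reset, Wait, Retry}
Sat(ack & ~valid) = {Reset}
E[crit U (ack & ~valid)]: least fixpoint, start Z0 = Sat((ack & ~valid)) = {Reset}, add states in Sat(crit) with some successor in Z. Already a fixed point.
Sat(E[crit U (ack & ~valid)]) = {Reset}
AF E[crit U (ack & ~valid)]: least fixpoint, start Z0 = {Reset}, add states with every successor in Z. Already a fixed point.
Sat(AF E[crit U (ack & ~valid)]) = {Reset}
A[~valid U AF E[crit U (ack & ~valid)]]: least fixpoint, start Z0 = Sat(AF E[crit U (ack & ~valid)]) = {Reset}, add states in Sat(~valid) with every successor in Z. Already a fixed point.
Sat(A[~valid U AF E[crit U (ack & ~valid)]]) = {Reset}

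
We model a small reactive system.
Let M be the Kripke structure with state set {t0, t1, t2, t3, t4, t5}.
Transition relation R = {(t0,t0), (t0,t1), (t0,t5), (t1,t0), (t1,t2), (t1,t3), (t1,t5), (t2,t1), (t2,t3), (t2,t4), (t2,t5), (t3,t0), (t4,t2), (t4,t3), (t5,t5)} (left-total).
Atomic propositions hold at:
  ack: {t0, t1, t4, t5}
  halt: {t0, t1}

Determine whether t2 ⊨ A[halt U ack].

No

A[halt U ack]: least fixpoint, start Z0 = Sat(ack) = {t0, t1, t4, t5}, add states in Sat(halt) with every successor in Z. Already a fixed point.
Sat(A[halt U ack]) = {t0, t1, t4, t5}
t2 ∉ Sat(A[halt U ack]) = {t0, t1, t4, t5}, so the formula does not hold at t2.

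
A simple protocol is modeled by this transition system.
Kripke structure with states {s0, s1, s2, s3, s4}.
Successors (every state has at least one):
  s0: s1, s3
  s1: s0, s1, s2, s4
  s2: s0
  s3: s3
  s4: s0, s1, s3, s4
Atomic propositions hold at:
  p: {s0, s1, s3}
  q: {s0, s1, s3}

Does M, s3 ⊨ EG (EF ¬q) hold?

Sat(¬q) = {s2, s4}
EF ¬q: least fixpoint, start Z0 = {s2, s4}, add states with some successor in Z. Z1 = {s1, s2, s4}; Z2 = {s0, s1, s2, s4}; fixed.
Sat(EF ¬q) = {s0, s1, s2, s4}
EG (EF ¬q): greatest fixpoint, start Z0 = {s0, s1, s2, s4}, keep only states in Sat with some successor in Z. Already a fixed point.
Sat(EG (EF ¬q)) = {s0, s1, s2, s4}
s3 ∉ Sat(EG (EF ¬q)) = {s0, s1, s2, s4}, so the formula does not hold at s3.

No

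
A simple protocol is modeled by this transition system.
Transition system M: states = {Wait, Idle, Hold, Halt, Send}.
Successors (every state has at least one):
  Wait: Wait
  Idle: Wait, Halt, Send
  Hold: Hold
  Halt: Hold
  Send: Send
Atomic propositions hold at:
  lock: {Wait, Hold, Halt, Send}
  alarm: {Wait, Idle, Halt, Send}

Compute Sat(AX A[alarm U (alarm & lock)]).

{Wait, Idle, Send}

Sat(alarm & lock) = {Wait, Halt, Send}
A[alarm U (alarm & lock)]: least fixpoint, start Z0 = Sat((alarm & lock)) = {Wait, Halt, Send}, add states in Sat(alarm) with every successor in Z. Z1 = {Wait, Idle, Halt, Send}; fixed.
Sat(A[alarm U (alarm & lock)]) = {Wait, Idle, Halt, Send}
Sat(AX A[alarm U (alarm & lock)]) = {s : every successor in {Wait, Idle, Halt, Send}} = {Wait, Idle, Send}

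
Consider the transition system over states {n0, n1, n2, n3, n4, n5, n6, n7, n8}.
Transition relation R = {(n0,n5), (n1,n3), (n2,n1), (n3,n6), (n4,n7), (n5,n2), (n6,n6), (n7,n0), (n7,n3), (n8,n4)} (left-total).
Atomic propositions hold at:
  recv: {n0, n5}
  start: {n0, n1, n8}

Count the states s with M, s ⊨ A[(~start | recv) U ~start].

Sat(~start) = {n2, n3, n4, n5, n6, n7}
Sat(~start | recv) = {n0, n2, n3, n4, n5, n6, n7}
A[(~start | recv) U ~start]: least fixpoint, start Z0 = Sat(~start) = {n2, n3, n4, n5, n6, n7}, add states in Sat(~start | recv) with every successor in Z. Z1 = {n0, n2, n3, n4, n5, n6, n7}; fixed.
Sat(A[(~start | recv) U ~start]) = {n0, n2, n3, n4, n5, n6, n7}
|Sat(A[(~start | recv) U ~start])| = |{n0, n2, n3, n4, n5, n6, n7}| = 7.

7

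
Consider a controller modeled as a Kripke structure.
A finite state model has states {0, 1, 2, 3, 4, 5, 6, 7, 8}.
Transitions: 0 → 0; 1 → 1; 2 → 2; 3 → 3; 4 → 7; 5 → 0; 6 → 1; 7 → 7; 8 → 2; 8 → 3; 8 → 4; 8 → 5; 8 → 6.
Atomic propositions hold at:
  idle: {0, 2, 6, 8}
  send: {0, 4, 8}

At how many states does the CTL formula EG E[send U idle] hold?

3

E[send U idle]: least fixpoint, start Z0 = Sat(idle) = {0, 2, 6, 8}, add states in Sat(send) with some successor in Z. Already a fixed point.
Sat(E[send U idle]) = {0, 2, 6, 8}
EG E[send U idle]: greatest fixpoint, start Z0 = {0, 2, 6, 8}, keep only states in Sat with some successor in Z. Z1 = {0, 2, 8}; fixed.
Sat(EG E[send U idle]) = {0, 2, 8}
|Sat(EG E[send U idle])| = |{0, 2, 8}| = 3.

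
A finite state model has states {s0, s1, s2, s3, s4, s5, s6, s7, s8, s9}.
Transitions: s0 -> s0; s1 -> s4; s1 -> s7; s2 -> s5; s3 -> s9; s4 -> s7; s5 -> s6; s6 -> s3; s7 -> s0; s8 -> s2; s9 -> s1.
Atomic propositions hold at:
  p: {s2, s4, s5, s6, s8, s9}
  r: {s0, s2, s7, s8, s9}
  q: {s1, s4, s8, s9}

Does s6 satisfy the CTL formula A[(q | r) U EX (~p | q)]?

Sat(q | r) = {s0, s1, s2, s4, s7, s8, s9}
Sat(~p) = {s0, s1, s3, s7}
Sat(~p | q) = {s0, s1, s3, s4, s7, s8, s9}
Sat(EX (~p | q)) = {s : some successor in {s0, s1, s3, s4, s7, s8, s9}} = {s0, s1, s3, s4, s6, s7, s9}
A[(q | r) U EX (~p | q)]: least fixpoint, start Z0 = Sat(EX (~p | q)) = {s0, s1, s3, s4, s6, s7, s9}, add states in Sat(q | r) with every successor in Z. Already a fixed point.
Sat(A[(q | r) U EX (~p | q)]) = {s0, s1, s3, s4, s6, s7, s9}
s6 ∈ Sat(A[(q | r) U EX (~p | q)]) = {s0, s1, s3, s4, s6, s7, s9}, so the formula holds at s6.

Yes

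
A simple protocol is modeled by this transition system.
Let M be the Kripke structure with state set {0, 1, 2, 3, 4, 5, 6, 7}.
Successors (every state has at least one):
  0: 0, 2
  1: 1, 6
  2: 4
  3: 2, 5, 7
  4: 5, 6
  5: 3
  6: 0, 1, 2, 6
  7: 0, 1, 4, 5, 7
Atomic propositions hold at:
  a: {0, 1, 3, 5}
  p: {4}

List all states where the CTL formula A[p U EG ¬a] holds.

Sat(¬a) = {2, 4, 6, 7}
EG ¬a: greatest fixpoint, start Z0 = {2, 4, 6, 7}, keep only states in Sat with some successor in Z. Already a fixed point.
Sat(EG ¬a) = {2, 4, 6, 7}
A[p U EG ¬a]: least fixpoint, start Z0 = Sat(EG ¬a) = {2, 4, 6, 7}, add states in Sat(p) with every successor in Z. Already a fixed point.
Sat(A[p U EG ¬a]) = {2, 4, 6, 7}

{2, 4, 6, 7}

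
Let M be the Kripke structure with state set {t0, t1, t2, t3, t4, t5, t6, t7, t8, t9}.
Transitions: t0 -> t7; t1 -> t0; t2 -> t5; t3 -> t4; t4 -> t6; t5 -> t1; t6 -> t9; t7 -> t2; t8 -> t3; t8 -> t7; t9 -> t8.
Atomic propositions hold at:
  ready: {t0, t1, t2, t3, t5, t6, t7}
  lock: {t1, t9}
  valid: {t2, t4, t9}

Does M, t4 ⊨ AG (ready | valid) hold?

Sat(ready | valid) = {t0, t1, t2, t3, t4, t5, t6, t7, t9}
AG (ready | valid): greatest fixpoint, start Z0 = {t0, t1, t2, t3, t4, t5, t6, t7, t9}, keep only states in Sat with every successor in Z. Z1 = {t0, t1, t2, t3, t4, t5, t6, t7}; Z2 = {t0, t1, t2, t3, t4, t5, t7}; Z3 = {t0, t1, t2, t3, t5, t7}; Z4 = {t0, t1, t2, t5, t7}; fixed.
Sat(AG (ready | valid)) = {t0, t1, t2, t5, t7}
t4 ∉ Sat(AG (ready | valid)) = {t0, t1, t2, t5, t7}, so the formula does not hold at t4.

No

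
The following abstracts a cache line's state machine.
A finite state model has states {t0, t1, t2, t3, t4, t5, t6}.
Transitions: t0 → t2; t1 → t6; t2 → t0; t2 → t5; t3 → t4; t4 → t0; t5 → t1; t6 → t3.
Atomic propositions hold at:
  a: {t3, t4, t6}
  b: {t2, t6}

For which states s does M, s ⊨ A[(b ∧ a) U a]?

Sat(b ∧ a) = {t6}
A[(b ∧ a) U a]: least fixpoint, start Z0 = Sat(a) = {t3, t4, t6}, add states in Sat(b ∧ a) with every successor in Z. Already a fixed point.
Sat(A[(b ∧ a) U a]) = {t3, t4, t6}

{t3, t4, t6}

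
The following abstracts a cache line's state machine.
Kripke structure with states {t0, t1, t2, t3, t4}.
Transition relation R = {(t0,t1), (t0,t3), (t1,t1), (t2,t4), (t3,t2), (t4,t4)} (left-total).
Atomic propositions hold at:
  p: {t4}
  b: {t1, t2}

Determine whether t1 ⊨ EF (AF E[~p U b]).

Yes

Sat(~p) = {t0, t1, t2, t3}
E[~p U b]: least fixpoint, start Z0 = Sat(b) = {t1, t2}, add states in Sat(~p) with some successor in Z. Z1 = {t0, t1, t2, t3}; fixed.
Sat(E[~p U b]) = {t0, t1, t2, t3}
AF E[~p U b]: least fixpoint, start Z0 = {t0, t1, t2, t3}, add states with every successor in Z. Already a fixed point.
Sat(AF E[~p U b]) = {t0, t1, t2, t3}
EF (AF E[~p U b]): least fixpoint, start Z0 = {t0, t1, t2, t3}, add states with some successor in Z. Already a fixed point.
Sat(EF (AF E[~p U b])) = {t0, t1, t2, t3}
t1 ∈ Sat(EF (AF E[~p U b])) = {t0, t1, t2, t3}, so the formula holds at t1.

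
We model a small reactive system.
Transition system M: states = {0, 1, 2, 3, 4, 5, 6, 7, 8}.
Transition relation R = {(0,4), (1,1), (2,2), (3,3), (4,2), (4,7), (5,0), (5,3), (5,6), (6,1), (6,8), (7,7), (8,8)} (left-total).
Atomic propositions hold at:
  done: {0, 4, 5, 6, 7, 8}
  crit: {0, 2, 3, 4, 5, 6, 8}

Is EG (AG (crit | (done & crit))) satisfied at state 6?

No

Sat(done & crit) = {0, 4, 5, 6, 8}
Sat(crit | (done & crit)) = {0, 2, 3, 4, 5, 6, 8}
AG (crit | (done & crit)): greatest fixpoint, start Z0 = {0, 2, 3, 4, 5, 6, 8}, keep only states in Sat with every successor in Z. Z1 = {0, 2, 3, 5, 8}; Z2 = {2, 3, 8}; fixed.
Sat(AG (crit | (done & crit))) = {2, 3, 8}
EG (AG (crit | (done & crit))): greatest fixpoint, start Z0 = {2, 3, 8}, keep only states in Sat with some successor in Z. Already a fixed point.
Sat(EG (AG (crit | (done & crit)))) = {2, 3, 8}
6 ∉ Sat(EG (AG (crit | (done & crit)))) = {2, 3, 8}, so the formula does not hold at 6.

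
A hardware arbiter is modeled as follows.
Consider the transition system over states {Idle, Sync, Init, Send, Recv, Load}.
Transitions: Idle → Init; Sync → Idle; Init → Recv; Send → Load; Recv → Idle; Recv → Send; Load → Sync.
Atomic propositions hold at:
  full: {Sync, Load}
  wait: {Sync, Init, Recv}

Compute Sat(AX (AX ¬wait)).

{Init, Load}

Sat(¬wait) = {Idle, Send, Load}
Sat(AX ¬wait) = {s : every successor in {Idle, Send, Load}} = {Sync, Send, Recv}
Sat(AX (AX ¬wait)) = {s : every successor in {Sync, Send, Recv}} = {Init, Load}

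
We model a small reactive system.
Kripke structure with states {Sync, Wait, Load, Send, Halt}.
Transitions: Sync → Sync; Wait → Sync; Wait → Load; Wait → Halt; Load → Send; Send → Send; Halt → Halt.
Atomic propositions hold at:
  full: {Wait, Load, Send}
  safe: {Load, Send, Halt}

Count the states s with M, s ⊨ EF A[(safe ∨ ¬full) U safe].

Sat(¬full) = {Sync, Halt}
Sat(safe ∨ ¬full) = {Sync, Load, Send, Halt}
A[(safe ∨ ¬full) U safe]: least fixpoint, start Z0 = Sat(safe) = {Load, Send, Halt}, add states in Sat(safe ∨ ¬full) with every successor in Z. Already a fixed point.
Sat(A[(safe ∨ ¬full) U safe]) = {Load, Send, Halt}
EF A[(safe ∨ ¬full) U safe]: least fixpoint, start Z0 = {Load, Send, Halt}, add states with some successor in Z. Z1 = {Wait, Load, Send, Halt}; fixed.
Sat(EF A[(safe ∨ ¬full) U safe]) = {Wait, Load, Send, Halt}
|Sat(EF A[(safe ∨ ¬full) U safe])| = |{Wait, Load, Send, Halt}| = 4.

4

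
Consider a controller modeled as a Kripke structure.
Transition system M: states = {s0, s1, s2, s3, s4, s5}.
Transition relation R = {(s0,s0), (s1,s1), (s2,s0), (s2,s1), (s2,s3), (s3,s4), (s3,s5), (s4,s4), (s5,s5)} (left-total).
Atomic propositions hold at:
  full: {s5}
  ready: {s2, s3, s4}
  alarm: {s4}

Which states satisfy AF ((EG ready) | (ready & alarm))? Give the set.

{s2, s3, s4}

EG ready: greatest fixpoint, start Z0 = {s2, s3, s4}, keep only states in Sat with some successor in Z. Already a fixed point.
Sat(EG ready) = {s2, s3, s4}
Sat(ready & alarm) = {s4}
Sat((EG ready) | (ready & alarm)) = {s2, s3, s4}
AF ((EG ready) | (ready & alarm)): least fixpoint, start Z0 = {s2, s3, s4}, add states with every successor in Z. Already a fixed point.
Sat(AF ((EG ready) | (ready & alarm))) = {s2, s3, s4}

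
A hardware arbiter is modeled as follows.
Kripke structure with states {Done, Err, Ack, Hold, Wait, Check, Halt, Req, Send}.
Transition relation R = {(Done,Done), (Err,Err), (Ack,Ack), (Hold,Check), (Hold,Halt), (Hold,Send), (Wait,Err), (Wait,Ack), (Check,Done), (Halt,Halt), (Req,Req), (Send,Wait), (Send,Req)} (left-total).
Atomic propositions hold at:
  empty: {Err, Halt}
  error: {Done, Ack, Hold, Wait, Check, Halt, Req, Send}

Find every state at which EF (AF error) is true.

AF error: least fixpoint, start Z0 = {Done, Ack, Hold, Wait, Check, Halt, Req, Send}, add states with every successor in Z. Already a fixed point.
Sat(AF error) = {Done, Ack, Hold, Wait, Check, Halt, Req, Send}
EF (AF error): least fixpoint, start Z0 = {Done, Ack, Hold, Wait, Check, Halt, Req, Send}, add states with some successor in Z. Already a fixed point.
Sat(EF (AF error)) = {Done, Ack, Hold, Wait, Check, Halt, Req, Send}

{Done, Ack, Hold, Wait, Check, Halt, Req, Send}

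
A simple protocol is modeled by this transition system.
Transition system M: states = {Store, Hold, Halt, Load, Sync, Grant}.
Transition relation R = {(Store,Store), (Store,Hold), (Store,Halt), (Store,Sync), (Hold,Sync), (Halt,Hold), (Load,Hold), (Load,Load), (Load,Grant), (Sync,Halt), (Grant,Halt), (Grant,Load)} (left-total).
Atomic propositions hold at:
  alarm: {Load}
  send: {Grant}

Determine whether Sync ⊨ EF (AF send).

No

AF send: least fixpoint, start Z0 = {Grant}, add states with every successor in Z. Already a fixed point.
Sat(AF send) = {Grant}
EF (AF send): least fixpoint, start Z0 = {Grant}, add states with some successor in Z. Z1 = {Load, Grant}; fixed.
Sat(EF (AF send)) = {Load, Grant}
Sync ∉ Sat(EF (AF send)) = {Load, Grant}, so the formula does not hold at Sync.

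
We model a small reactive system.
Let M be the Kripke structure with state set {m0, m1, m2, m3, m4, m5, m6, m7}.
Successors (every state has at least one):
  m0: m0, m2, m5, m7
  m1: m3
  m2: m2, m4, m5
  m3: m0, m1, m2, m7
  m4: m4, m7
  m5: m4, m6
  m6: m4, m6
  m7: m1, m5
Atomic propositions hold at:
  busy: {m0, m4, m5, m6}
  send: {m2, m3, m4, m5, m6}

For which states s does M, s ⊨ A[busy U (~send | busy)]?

Sat(~send) = {m0, m1, m7}
Sat(~send | busy) = {m0, m1, m4, m5, m6, m7}
A[busy U (~send | busy)]: least fixpoint, start Z0 = Sat((~send | busy)) = {m0, m1, m4, m5, m6, m7}, add states in Sat(busy) with every successor in Z. Already a fixed point.
Sat(A[busy U (~send | busy)]) = {m0, m1, m4, m5, m6, m7}

{m0, m1, m4, m5, m6, m7}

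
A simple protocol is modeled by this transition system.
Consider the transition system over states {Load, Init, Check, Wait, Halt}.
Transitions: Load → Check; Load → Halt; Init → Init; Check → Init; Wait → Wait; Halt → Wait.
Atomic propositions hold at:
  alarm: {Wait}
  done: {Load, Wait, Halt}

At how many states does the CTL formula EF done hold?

EF done: least fixpoint, start Z0 = {Load, Wait, Halt}, add states with some successor in Z. Already a fixed point.
Sat(EF done) = {Load, Wait, Halt}
|Sat(EF done)| = |{Load, Wait, Halt}| = 3.

3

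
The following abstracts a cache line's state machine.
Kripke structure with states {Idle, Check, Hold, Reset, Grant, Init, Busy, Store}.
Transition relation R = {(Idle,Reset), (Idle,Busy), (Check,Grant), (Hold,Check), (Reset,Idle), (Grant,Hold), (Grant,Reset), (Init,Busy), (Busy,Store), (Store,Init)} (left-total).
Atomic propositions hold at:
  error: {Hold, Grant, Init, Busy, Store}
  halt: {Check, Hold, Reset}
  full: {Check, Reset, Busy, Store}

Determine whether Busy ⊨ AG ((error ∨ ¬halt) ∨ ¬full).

Sat(¬halt) = {Idle, Grant, Init, Busy, Store}
Sat(error ∨ ¬halt) = {Idle, Hold, Grant, Init, Busy, Store}
Sat(¬full) = {Idle, Hold, Grant, Init}
Sat((error ∨ ¬halt) ∨ ¬full) = {Idle, Hold, Grant, Init, Busy, Store}
AG ((error ∨ ¬halt) ∨ ¬full): greatest fixpoint, start Z0 = {Idle, Hold, Grant, Init, Busy, Store}, keep only states in Sat with every successor in Z. Z1 = {Init, Busy, Store}; fixed.
Sat(AG ((error ∨ ¬halt) ∨ ¬full)) = {Init, Busy, Store}
Busy ∈ Sat(AG ((error ∨ ¬halt) ∨ ¬full)) = {Init, Busy, Store}, so the formula holds at Busy.

Yes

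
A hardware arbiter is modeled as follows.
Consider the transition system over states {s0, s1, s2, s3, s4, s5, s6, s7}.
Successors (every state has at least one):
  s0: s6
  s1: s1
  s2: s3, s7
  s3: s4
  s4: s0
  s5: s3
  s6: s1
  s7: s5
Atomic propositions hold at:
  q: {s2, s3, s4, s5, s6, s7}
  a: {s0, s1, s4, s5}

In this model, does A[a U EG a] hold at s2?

EG a: greatest fixpoint, start Z0 = {s0, s1, s4, s5}, keep only states in Sat with some successor in Z. Z1 = {s1, s4}; Z2 = {s1}; fixed.
Sat(EG a) = {s1}
A[a U EG a]: least fixpoint, start Z0 = Sat(EG a) = {s1}, add states in Sat(a) with every successor in Z. Already a fixed point.
Sat(A[a U EG a]) = {s1}
s2 ∉ Sat(A[a U EG a]) = {s1}, so the formula does not hold at s2.

No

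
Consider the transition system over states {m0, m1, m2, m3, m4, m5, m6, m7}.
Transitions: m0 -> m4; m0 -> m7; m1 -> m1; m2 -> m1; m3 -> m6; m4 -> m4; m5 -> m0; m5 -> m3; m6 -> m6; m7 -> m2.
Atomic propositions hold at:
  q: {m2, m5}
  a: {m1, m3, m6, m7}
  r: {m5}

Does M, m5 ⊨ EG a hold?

EG a: greatest fixpoint, start Z0 = {m1, m3, m6, m7}, keep only states in Sat with some successor in Z. Z1 = {m1, m3, m6}; fixed.
Sat(EG a) = {m1, m3, m6}
m5 ∉ Sat(EG a) = {m1, m3, m6}, so the formula does not hold at m5.

No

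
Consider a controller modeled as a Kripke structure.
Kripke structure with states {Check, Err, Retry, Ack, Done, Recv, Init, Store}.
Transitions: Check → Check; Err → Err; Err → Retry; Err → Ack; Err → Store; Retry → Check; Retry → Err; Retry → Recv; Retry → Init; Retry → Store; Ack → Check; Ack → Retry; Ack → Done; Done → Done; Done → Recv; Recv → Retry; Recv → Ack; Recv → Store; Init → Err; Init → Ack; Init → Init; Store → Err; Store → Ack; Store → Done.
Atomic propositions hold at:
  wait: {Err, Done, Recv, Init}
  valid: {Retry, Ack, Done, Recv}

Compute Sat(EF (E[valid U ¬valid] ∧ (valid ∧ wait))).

{Err, Retry, Ack, Done, Recv, Init, Store}

Sat(¬valid) = {Check, Err, Init, Store}
E[valid U ¬valid]: least fixpoint, start Z0 = Sat(¬valid) = {Check, Err, Init, Store}, add states in Sat(valid) with some successor in Z. Z1 = {Check, Err, Retry, Ack, Recv, Init, Store}; Z2 = {Check, Err, Retry, Ack, Done, Recv, Init, Store}; fixed.
Sat(E[valid U ¬valid]) = {Check, Err, Retry, Ack, Done, Recv, Init, Store}
Sat(valid ∧ wait) = {Done, Recv}
Sat(E[valid U ¬valid] ∧ (valid ∧ wait)) = {Done, Recv}
EF (E[valid U ¬valid] ∧ (valid ∧ wait)): least fixpoint, start Z0 = {Done, Recv}, add states with some successor in Z. Z1 = {Retry, Ack, Done, Recv, Store}; Z2 = {Err, Retry, Ack, Done, Recv, Init, Store}; fixed.
Sat(EF (E[valid U ¬valid] ∧ (valid ∧ wait))) = {Err, Retry, Ack, Done, Recv, Init, Store}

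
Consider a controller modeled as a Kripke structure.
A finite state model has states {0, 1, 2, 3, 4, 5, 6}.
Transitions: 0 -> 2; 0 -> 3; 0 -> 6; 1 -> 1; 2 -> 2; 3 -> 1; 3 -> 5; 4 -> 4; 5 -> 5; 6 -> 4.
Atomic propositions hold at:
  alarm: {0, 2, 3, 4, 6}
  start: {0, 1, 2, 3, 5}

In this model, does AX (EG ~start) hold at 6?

Yes

Sat(~start) = {4, 6}
EG ~start: greatest fixpoint, start Z0 = {4, 6}, keep only states in Sat with some successor in Z. Already a fixed point.
Sat(EG ~start) = {4, 6}
Sat(AX (EG ~start)) = {s : every successor in {4, 6}} = {4, 6}
6 ∈ Sat(AX (EG ~start)) = {4, 6}, so the formula holds at 6.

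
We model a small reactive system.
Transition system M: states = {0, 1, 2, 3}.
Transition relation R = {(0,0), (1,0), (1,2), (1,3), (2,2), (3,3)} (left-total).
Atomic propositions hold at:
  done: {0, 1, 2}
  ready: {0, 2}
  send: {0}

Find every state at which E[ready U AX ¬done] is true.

{3}

Sat(¬done) = {3}
Sat(AX ¬done) = {s : every successor in {3}} = {3}
E[ready U AX ¬done]: least fixpoint, start Z0 = Sat(AX ¬done) = {3}, add states in Sat(ready) with some successor in Z. Already a fixed point.
Sat(E[ready U AX ¬done]) = {3}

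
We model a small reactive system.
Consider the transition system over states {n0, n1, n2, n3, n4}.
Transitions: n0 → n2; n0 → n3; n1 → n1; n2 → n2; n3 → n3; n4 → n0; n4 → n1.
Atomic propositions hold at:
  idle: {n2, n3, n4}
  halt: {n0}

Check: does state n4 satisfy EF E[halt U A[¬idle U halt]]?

Yes

Sat(¬idle) = {n0, n1}
A[¬idle U halt]: least fixpoint, start Z0 = Sat(halt) = {n0}, add states in Sat(¬idle) with every successor in Z. Already a fixed point.
Sat(A[¬idle U halt]) = {n0}
E[halt U A[¬idle U halt]]: least fixpoint, start Z0 = Sat(A[¬idle U halt]) = {n0}, add states in Sat(halt) with some successor in Z. Already a fixed point.
Sat(E[halt U A[¬idle U halt]]) = {n0}
EF E[halt U A[¬idle U halt]]: least fixpoint, start Z0 = {n0}, add states with some successor in Z. Z1 = {n0, n4}; fixed.
Sat(EF E[halt U A[¬idle U halt]]) = {n0, n4}
n4 ∈ Sat(EF E[halt U A[¬idle U halt]]) = {n0, n4}, so the formula holds at n4.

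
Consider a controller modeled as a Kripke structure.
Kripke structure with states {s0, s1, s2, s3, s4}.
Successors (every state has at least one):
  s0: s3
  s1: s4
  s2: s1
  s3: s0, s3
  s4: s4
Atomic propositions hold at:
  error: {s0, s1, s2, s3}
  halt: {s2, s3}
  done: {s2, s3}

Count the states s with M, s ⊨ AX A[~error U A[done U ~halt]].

Sat(~error) = {s4}
Sat(~halt) = {s0, s1, s4}
A[done U ~halt]: least fixpoint, start Z0 = Sat(~halt) = {s0, s1, s4}, add states in Sat(done) with every successor in Z. Z1 = {s0, s1, s2, s4}; fixed.
Sat(A[done U ~halt]) = {s0, s1, s2, s4}
A[~error U A[done U ~halt]]: least fixpoint, start Z0 = Sat(A[done U ~halt]) = {s0, s1, s2, s4}, add states in Sat(~error) with every successor in Z. Already a fixed point.
Sat(A[~error U A[done U ~halt]]) = {s0, s1, s2, s4}
Sat(AX A[~error U A[done U ~halt]]) = {s : every successor in {s0, s1, s2, s4}} = {s1, s2, s4}
|Sat(AX A[~error U A[done U ~halt]])| = |{s1, s2, s4}| = 3.

3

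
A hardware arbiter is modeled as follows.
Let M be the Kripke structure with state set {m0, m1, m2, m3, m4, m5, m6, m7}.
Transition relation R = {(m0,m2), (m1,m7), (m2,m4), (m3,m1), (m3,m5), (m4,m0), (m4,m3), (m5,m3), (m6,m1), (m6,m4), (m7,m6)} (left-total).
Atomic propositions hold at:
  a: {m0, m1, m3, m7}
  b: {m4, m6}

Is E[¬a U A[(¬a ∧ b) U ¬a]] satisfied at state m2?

Yes

Sat(¬a) = {m2, m4, m5, m6}
Sat(¬a ∧ b) = {m4, m6}
A[(¬a ∧ b) U ¬a]: least fixpoint, start Z0 = Sat(¬a) = {m2, m4, m5, m6}, add states in Sat(¬a ∧ b) with every successor in Z. Already a fixed point.
Sat(A[(¬a ∧ b) U ¬a]) = {m2, m4, m5, m6}
E[¬a U A[(¬a ∧ b) U ¬a]]: least fixpoint, start Z0 = Sat(A[(¬a ∧ b) U ¬a]) = {m2, m4, m5, m6}, add states in Sat(¬a) with some successor in Z. Already a fixed point.
Sat(E[¬a U A[(¬a ∧ b) U ¬a]]) = {m2, m4, m5, m6}
m2 ∈ Sat(E[¬a U A[(¬a ∧ b) U ¬a]]) = {m2, m4, m5, m6}, so the formula holds at m2.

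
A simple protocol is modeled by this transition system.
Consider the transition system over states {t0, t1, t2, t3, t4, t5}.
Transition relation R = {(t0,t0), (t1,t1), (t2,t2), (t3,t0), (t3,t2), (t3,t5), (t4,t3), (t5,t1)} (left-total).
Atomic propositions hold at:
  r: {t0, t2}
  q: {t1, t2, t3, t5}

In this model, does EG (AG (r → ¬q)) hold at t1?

Sat(¬q) = {t0, t4}
Sat(r → ¬q) = {t0, t1, t3, t4, t5}
AG (r → ¬q): greatest fixpoint, start Z0 = {t0, t1, t3, t4, t5}, keep only states in Sat with every successor in Z. Z1 = {t0, t1, t4, t5}; Z2 = {t0, t1, t5}; fixed.
Sat(AG (r → ¬q)) = {t0, t1, t5}
EG (AG (r → ¬q)): greatest fixpoint, start Z0 = {t0, t1, t5}, keep only states in Sat with some successor in Z. Already a fixed point.
Sat(EG (AG (r → ¬q))) = {t0, t1, t5}
t1 ∈ Sat(EG (AG (r → ¬q))) = {t0, t1, t5}, so the formula holds at t1.

Yes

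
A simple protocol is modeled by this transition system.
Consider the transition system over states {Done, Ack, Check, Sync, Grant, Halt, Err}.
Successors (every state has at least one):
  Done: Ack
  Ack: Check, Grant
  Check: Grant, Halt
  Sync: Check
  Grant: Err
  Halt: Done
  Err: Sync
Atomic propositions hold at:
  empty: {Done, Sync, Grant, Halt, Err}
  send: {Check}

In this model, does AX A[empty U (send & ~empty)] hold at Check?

No

Sat(~empty) = {Ack, Check}
Sat(send & ~empty) = {Check}
A[empty U (send & ~empty)]: least fixpoint, start Z0 = Sat((send & ~empty)) = {Check}, add states in Sat(empty) with every successor in Z. Z1 = {Check, Sync}; Z2 = {Check, Sync, Err}; Z3 = {Check, Sync, Grant, Err}; fixed.
Sat(A[empty U (send & ~empty)]) = {Check, Sync, Grant, Err}
Sat(AX A[empty U (send & ~empty)]) = {s : every successor in {Check, Sync, Grant, Err}} = {Ack, Sync, Grant, Err}
Check ∉ Sat(AX A[empty U (send & ~empty)]) = {Ack, Sync, Grant, Err}, so the formula does not hold at Check.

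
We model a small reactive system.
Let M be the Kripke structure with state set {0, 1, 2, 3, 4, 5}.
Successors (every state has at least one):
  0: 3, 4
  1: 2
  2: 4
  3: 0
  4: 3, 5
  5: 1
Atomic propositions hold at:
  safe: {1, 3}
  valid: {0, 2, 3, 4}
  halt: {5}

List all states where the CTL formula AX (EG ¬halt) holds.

Sat(¬halt) = {0, 1, 2, 3, 4}
EG ¬halt: greatest fixpoint, start Z0 = {0, 1, 2, 3, 4}, keep only states in Sat with some successor in Z. Already a fixed point.
Sat(EG ¬halt) = {0, 1, 2, 3, 4}
Sat(AX (EG ¬halt)) = {s : every successor in {0, 1, 2, 3, 4}} = {0, 1, 2, 3, 5}

{0, 1, 2, 3, 5}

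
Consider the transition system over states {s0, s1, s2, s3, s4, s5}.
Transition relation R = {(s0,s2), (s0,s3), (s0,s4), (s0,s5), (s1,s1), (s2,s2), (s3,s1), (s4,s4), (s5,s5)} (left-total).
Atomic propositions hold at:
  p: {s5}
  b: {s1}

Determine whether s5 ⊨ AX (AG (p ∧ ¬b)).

Yes

Sat(¬b) = {s0, s2, s3, s4, s5}
Sat(p ∧ ¬b) = {s5}
AG (p ∧ ¬b): greatest fixpoint, start Z0 = {s5}, keep only states in Sat with every successor in Z. Already a fixed point.
Sat(AG (p ∧ ¬b)) = {s5}
Sat(AX (AG (p ∧ ¬b))) = {s : every successor in {s5}} = {s5}
s5 ∈ Sat(AX (AG (p ∧ ¬b))) = {s5}, so the formula holds at s5.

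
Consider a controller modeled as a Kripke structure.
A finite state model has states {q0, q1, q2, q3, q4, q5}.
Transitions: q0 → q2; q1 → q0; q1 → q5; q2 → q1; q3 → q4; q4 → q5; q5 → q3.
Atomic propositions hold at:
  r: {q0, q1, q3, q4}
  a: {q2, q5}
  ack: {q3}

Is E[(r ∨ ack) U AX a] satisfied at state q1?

Sat(r ∨ ack) = {q0, q1, q3, q4}
Sat(AX a) = {s : every successor in {q2, q5}} = {q0, q4}
E[(r ∨ ack) U AX a]: least fixpoint, start Z0 = Sat(AX a) = {q0, q4}, add states in Sat(r ∨ ack) with some successor in Z. Z1 = {q0, q1, q3, q4}; fixed.
Sat(E[(r ∨ ack) U AX a]) = {q0, q1, q3, q4}
q1 ∈ Sat(E[(r ∨ ack) U AX a]) = {q0, q1, q3, q4}, so the formula holds at q1.

Yes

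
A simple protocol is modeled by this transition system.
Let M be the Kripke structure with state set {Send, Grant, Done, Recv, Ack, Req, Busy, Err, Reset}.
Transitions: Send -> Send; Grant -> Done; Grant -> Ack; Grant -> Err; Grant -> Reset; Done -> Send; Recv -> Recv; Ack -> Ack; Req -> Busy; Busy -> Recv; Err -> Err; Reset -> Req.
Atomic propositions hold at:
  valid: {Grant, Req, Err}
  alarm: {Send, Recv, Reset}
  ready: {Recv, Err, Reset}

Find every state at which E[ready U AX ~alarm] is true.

{Ack, Req, Err, Reset}

Sat(~alarm) = {Grant, Done, Ack, Req, Busy, Err}
Sat(AX ~alarm) = {s : every successor in {Grant, Done, Ack, Req, Busy, Err}} = {Ack, Req, Err, Reset}
E[ready U AX ~alarm]: least fixpoint, start Z0 = Sat(AX ~alarm) = {Ack, Req, Err, Reset}, add states in Sat(ready) with some successor in Z. Already a fixed point.
Sat(E[ready U AX ~alarm]) = {Ack, Req, Err, Reset}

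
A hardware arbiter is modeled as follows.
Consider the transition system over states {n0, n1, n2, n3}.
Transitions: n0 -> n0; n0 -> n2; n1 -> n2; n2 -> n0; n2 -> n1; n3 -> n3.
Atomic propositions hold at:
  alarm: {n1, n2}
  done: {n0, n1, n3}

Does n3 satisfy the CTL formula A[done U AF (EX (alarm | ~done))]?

No

Sat(~done) = {n2}
Sat(alarm | ~done) = {n1, n2}
Sat(EX (alarm | ~done)) = {s : some successor in {n1, n2}} = {n0, n1, n2}
AF (EX (alarm | ~done)): least fixpoint, start Z0 = {n0, n1, n2}, add states with every successor in Z. Already a fixed point.
Sat(AF (EX (alarm | ~done))) = {n0, n1, n2}
A[done U AF (EX (alarm | ~done))]: least fixpoint, start Z0 = Sat(AF (EX (alarm | ~done))) = {n0, n1, n2}, add states in Sat(done) with every successor in Z. Already a fixed point.
Sat(A[done U AF (EX (alarm | ~done))]) = {n0, n1, n2}
n3 ∉ Sat(A[done U AF (EX (alarm | ~done))]) = {n0, n1, n2}, so the formula does not hold at n3.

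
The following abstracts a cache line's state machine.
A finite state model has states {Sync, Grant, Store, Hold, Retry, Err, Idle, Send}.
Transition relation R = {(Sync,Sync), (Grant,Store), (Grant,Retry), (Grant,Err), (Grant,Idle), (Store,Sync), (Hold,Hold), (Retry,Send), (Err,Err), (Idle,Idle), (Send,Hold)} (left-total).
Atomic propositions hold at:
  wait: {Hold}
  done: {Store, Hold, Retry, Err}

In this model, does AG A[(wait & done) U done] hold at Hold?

Sat(wait & done) = {Hold}
A[(wait & done) U done]: least fixpoint, start Z0 = Sat(done) = {Store, Hold, Retry, Err}, add states in Sat(wait & done) with every successor in Z. Already a fixed point.
Sat(A[(wait & done) U done]) = {Store, Hold, Retry, Err}
AG A[(wait & done) U done]: greatest fixpoint, start Z0 = {Store, Hold, Retry, Err}, keep only states in Sat with every successor in Z. Z1 = {Hold, Err}; fixed.
Sat(AG A[(wait & done) U done]) = {Hold, Err}
Hold ∈ Sat(AG A[(wait & done) U done]) = {Hold, Err}, so the formula holds at Hold.

Yes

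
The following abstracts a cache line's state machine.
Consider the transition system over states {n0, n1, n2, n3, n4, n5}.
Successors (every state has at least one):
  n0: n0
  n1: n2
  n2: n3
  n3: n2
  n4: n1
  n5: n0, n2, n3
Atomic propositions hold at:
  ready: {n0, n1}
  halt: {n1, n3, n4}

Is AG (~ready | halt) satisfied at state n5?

Sat(~ready) = {n2, n3, n4, n5}
Sat(~ready | halt) = {n1, n2, n3, n4, n5}
AG (~ready | halt): greatest fixpoint, start Z0 = {n1, n2, n3, n4, n5}, keep only states in Sat with every successor in Z. Z1 = {n1, n2, n3, n4}; fixed.
Sat(AG (~ready | halt)) = {n1, n2, n3, n4}
n5 ∉ Sat(AG (~ready | halt)) = {n1, n2, n3, n4}, so the formula does not hold at n5.

No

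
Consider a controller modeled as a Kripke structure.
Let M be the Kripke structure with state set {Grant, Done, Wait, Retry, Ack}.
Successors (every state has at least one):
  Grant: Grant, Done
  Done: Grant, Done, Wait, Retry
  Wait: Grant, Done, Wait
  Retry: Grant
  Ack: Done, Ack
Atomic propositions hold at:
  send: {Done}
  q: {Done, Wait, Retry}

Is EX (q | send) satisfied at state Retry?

No

Sat(q | send) = {Done, Wait, Retry}
Sat(EX (q | send)) = {s : some successor in {Done, Wait, Retry}} = {Grant, Done, Wait, Ack}
Retry ∉ Sat(EX (q | send)) = {Grant, Done, Wait, Ack}, so the formula does not hold at Retry.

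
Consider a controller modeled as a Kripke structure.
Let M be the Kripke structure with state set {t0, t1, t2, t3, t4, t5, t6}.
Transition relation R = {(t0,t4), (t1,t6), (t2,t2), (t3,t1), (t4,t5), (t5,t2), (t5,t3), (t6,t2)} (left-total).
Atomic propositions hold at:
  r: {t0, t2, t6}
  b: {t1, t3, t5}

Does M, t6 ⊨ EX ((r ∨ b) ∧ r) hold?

Sat(r ∨ b) = {t0, t1, t2, t3, t5, t6}
Sat((r ∨ b) ∧ r) = {t0, t2, t6}
Sat(EX ((r ∨ b) ∧ r)) = {s : some successor in {t0, t2, t6}} = {t1, t2, t5, t6}
t6 ∈ Sat(EX ((r ∨ b) ∧ r)) = {t1, t2, t5, t6}, so the formula holds at t6.

Yes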